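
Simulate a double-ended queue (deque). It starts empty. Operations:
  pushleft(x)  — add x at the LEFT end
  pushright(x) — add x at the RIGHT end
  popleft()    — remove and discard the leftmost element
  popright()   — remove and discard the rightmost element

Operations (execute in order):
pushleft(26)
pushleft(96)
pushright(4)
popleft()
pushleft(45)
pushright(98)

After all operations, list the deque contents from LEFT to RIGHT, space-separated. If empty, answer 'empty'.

pushleft(26): [26]
pushleft(96): [96, 26]
pushright(4): [96, 26, 4]
popleft(): [26, 4]
pushleft(45): [45, 26, 4]
pushright(98): [45, 26, 4, 98]

Answer: 45 26 4 98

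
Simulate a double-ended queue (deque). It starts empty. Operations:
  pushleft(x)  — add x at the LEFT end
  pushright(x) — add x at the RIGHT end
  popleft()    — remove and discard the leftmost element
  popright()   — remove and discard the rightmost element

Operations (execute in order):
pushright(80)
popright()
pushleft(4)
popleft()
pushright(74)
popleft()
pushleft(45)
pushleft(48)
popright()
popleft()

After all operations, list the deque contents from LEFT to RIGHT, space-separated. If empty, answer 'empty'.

Answer: empty

Derivation:
pushright(80): [80]
popright(): []
pushleft(4): [4]
popleft(): []
pushright(74): [74]
popleft(): []
pushleft(45): [45]
pushleft(48): [48, 45]
popright(): [48]
popleft(): []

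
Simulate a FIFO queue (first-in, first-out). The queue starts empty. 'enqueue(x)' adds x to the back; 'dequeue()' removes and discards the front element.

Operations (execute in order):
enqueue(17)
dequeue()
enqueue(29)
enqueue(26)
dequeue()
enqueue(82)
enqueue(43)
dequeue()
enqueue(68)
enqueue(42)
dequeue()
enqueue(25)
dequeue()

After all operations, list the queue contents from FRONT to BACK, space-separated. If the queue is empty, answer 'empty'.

Answer: 68 42 25

Derivation:
enqueue(17): [17]
dequeue(): []
enqueue(29): [29]
enqueue(26): [29, 26]
dequeue(): [26]
enqueue(82): [26, 82]
enqueue(43): [26, 82, 43]
dequeue(): [82, 43]
enqueue(68): [82, 43, 68]
enqueue(42): [82, 43, 68, 42]
dequeue(): [43, 68, 42]
enqueue(25): [43, 68, 42, 25]
dequeue(): [68, 42, 25]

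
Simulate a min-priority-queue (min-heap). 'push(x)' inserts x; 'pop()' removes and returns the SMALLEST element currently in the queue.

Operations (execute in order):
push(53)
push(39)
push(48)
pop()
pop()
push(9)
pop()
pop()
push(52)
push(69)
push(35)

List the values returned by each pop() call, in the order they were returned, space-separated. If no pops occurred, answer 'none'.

Answer: 39 48 9 53

Derivation:
push(53): heap contents = [53]
push(39): heap contents = [39, 53]
push(48): heap contents = [39, 48, 53]
pop() → 39: heap contents = [48, 53]
pop() → 48: heap contents = [53]
push(9): heap contents = [9, 53]
pop() → 9: heap contents = [53]
pop() → 53: heap contents = []
push(52): heap contents = [52]
push(69): heap contents = [52, 69]
push(35): heap contents = [35, 52, 69]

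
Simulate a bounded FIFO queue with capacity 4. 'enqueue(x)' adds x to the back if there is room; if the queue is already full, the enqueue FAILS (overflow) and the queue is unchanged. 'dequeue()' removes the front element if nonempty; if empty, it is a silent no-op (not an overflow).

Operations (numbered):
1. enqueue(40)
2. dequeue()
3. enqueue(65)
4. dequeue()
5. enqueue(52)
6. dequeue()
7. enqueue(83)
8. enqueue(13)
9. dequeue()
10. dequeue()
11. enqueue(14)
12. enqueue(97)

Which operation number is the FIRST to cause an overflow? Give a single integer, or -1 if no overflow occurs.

1. enqueue(40): size=1
2. dequeue(): size=0
3. enqueue(65): size=1
4. dequeue(): size=0
5. enqueue(52): size=1
6. dequeue(): size=0
7. enqueue(83): size=1
8. enqueue(13): size=2
9. dequeue(): size=1
10. dequeue(): size=0
11. enqueue(14): size=1
12. enqueue(97): size=2

Answer: -1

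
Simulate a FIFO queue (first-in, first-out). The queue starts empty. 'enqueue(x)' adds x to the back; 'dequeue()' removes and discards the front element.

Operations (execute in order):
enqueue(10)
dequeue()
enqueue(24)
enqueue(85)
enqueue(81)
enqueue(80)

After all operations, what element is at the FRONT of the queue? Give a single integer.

enqueue(10): queue = [10]
dequeue(): queue = []
enqueue(24): queue = [24]
enqueue(85): queue = [24, 85]
enqueue(81): queue = [24, 85, 81]
enqueue(80): queue = [24, 85, 81, 80]

Answer: 24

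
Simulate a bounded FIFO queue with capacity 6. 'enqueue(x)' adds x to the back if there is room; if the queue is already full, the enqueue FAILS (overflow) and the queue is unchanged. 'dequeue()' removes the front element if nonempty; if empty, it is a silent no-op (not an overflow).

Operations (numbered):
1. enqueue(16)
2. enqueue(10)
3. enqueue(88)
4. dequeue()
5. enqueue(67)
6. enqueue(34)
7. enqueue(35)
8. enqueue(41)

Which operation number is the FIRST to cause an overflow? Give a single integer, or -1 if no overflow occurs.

1. enqueue(16): size=1
2. enqueue(10): size=2
3. enqueue(88): size=3
4. dequeue(): size=2
5. enqueue(67): size=3
6. enqueue(34): size=4
7. enqueue(35): size=5
8. enqueue(41): size=6

Answer: -1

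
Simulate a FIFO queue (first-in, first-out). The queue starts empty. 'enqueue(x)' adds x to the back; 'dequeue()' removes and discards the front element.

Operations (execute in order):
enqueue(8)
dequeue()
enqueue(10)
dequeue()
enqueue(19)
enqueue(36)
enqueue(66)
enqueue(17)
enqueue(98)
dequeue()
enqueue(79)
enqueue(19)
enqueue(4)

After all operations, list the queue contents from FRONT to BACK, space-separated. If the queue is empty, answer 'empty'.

Answer: 36 66 17 98 79 19 4

Derivation:
enqueue(8): [8]
dequeue(): []
enqueue(10): [10]
dequeue(): []
enqueue(19): [19]
enqueue(36): [19, 36]
enqueue(66): [19, 36, 66]
enqueue(17): [19, 36, 66, 17]
enqueue(98): [19, 36, 66, 17, 98]
dequeue(): [36, 66, 17, 98]
enqueue(79): [36, 66, 17, 98, 79]
enqueue(19): [36, 66, 17, 98, 79, 19]
enqueue(4): [36, 66, 17, 98, 79, 19, 4]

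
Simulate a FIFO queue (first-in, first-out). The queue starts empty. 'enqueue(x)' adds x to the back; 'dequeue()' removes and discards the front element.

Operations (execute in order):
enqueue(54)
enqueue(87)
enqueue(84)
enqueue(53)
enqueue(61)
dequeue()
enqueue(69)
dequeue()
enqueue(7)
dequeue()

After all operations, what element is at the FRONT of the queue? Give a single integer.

Answer: 53

Derivation:
enqueue(54): queue = [54]
enqueue(87): queue = [54, 87]
enqueue(84): queue = [54, 87, 84]
enqueue(53): queue = [54, 87, 84, 53]
enqueue(61): queue = [54, 87, 84, 53, 61]
dequeue(): queue = [87, 84, 53, 61]
enqueue(69): queue = [87, 84, 53, 61, 69]
dequeue(): queue = [84, 53, 61, 69]
enqueue(7): queue = [84, 53, 61, 69, 7]
dequeue(): queue = [53, 61, 69, 7]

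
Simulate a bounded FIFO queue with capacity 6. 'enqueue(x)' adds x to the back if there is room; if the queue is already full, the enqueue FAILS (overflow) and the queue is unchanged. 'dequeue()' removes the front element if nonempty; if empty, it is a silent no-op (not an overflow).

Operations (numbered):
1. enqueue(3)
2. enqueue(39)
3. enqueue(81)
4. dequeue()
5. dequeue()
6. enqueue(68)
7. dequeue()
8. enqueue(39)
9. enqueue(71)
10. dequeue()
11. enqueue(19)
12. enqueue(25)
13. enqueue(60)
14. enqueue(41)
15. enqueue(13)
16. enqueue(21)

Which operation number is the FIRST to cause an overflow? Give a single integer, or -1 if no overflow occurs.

1. enqueue(3): size=1
2. enqueue(39): size=2
3. enqueue(81): size=3
4. dequeue(): size=2
5. dequeue(): size=1
6. enqueue(68): size=2
7. dequeue(): size=1
8. enqueue(39): size=2
9. enqueue(71): size=3
10. dequeue(): size=2
11. enqueue(19): size=3
12. enqueue(25): size=4
13. enqueue(60): size=5
14. enqueue(41): size=6
15. enqueue(13): size=6=cap → OVERFLOW (fail)
16. enqueue(21): size=6=cap → OVERFLOW (fail)

Answer: 15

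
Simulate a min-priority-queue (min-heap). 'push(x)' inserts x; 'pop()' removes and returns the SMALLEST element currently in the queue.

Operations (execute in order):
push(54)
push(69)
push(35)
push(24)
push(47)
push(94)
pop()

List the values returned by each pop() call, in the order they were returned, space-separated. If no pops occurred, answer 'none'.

Answer: 24

Derivation:
push(54): heap contents = [54]
push(69): heap contents = [54, 69]
push(35): heap contents = [35, 54, 69]
push(24): heap contents = [24, 35, 54, 69]
push(47): heap contents = [24, 35, 47, 54, 69]
push(94): heap contents = [24, 35, 47, 54, 69, 94]
pop() → 24: heap contents = [35, 47, 54, 69, 94]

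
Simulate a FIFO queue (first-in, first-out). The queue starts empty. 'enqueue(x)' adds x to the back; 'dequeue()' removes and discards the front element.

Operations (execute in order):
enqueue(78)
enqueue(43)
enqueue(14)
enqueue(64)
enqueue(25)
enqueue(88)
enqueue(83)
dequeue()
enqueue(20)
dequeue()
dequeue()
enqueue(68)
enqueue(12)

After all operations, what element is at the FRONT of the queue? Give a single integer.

Answer: 64

Derivation:
enqueue(78): queue = [78]
enqueue(43): queue = [78, 43]
enqueue(14): queue = [78, 43, 14]
enqueue(64): queue = [78, 43, 14, 64]
enqueue(25): queue = [78, 43, 14, 64, 25]
enqueue(88): queue = [78, 43, 14, 64, 25, 88]
enqueue(83): queue = [78, 43, 14, 64, 25, 88, 83]
dequeue(): queue = [43, 14, 64, 25, 88, 83]
enqueue(20): queue = [43, 14, 64, 25, 88, 83, 20]
dequeue(): queue = [14, 64, 25, 88, 83, 20]
dequeue(): queue = [64, 25, 88, 83, 20]
enqueue(68): queue = [64, 25, 88, 83, 20, 68]
enqueue(12): queue = [64, 25, 88, 83, 20, 68, 12]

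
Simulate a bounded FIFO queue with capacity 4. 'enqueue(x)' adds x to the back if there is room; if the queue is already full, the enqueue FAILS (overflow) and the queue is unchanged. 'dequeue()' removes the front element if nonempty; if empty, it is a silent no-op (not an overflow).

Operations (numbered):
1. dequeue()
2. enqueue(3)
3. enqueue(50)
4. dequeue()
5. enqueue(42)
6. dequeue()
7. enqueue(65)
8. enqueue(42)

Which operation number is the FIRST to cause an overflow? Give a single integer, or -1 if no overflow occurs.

Answer: -1

Derivation:
1. dequeue(): empty, no-op, size=0
2. enqueue(3): size=1
3. enqueue(50): size=2
4. dequeue(): size=1
5. enqueue(42): size=2
6. dequeue(): size=1
7. enqueue(65): size=2
8. enqueue(42): size=3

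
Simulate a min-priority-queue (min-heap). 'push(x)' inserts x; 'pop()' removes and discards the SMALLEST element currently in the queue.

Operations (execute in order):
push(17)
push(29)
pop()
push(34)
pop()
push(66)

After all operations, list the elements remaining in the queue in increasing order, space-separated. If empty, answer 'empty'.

push(17): heap contents = [17]
push(29): heap contents = [17, 29]
pop() → 17: heap contents = [29]
push(34): heap contents = [29, 34]
pop() → 29: heap contents = [34]
push(66): heap contents = [34, 66]

Answer: 34 66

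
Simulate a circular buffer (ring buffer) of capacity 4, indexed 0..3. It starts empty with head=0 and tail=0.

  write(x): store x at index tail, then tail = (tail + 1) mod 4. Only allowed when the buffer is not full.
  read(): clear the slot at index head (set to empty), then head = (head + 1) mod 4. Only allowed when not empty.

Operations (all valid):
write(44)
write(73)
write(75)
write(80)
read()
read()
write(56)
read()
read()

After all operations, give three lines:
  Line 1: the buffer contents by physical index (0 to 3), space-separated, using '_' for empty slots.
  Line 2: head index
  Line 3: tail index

Answer: 56 _ _ _
0
1

Derivation:
write(44): buf=[44 _ _ _], head=0, tail=1, size=1
write(73): buf=[44 73 _ _], head=0, tail=2, size=2
write(75): buf=[44 73 75 _], head=0, tail=3, size=3
write(80): buf=[44 73 75 80], head=0, tail=0, size=4
read(): buf=[_ 73 75 80], head=1, tail=0, size=3
read(): buf=[_ _ 75 80], head=2, tail=0, size=2
write(56): buf=[56 _ 75 80], head=2, tail=1, size=3
read(): buf=[56 _ _ 80], head=3, tail=1, size=2
read(): buf=[56 _ _ _], head=0, tail=1, size=1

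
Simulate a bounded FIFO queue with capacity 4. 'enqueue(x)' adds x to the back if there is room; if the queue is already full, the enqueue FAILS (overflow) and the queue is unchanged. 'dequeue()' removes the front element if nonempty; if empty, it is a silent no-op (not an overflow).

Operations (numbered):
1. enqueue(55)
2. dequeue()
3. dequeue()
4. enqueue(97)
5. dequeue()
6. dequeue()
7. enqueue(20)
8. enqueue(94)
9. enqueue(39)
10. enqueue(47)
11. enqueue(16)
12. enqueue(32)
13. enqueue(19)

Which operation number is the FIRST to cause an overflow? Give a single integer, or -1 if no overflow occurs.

Answer: 11

Derivation:
1. enqueue(55): size=1
2. dequeue(): size=0
3. dequeue(): empty, no-op, size=0
4. enqueue(97): size=1
5. dequeue(): size=0
6. dequeue(): empty, no-op, size=0
7. enqueue(20): size=1
8. enqueue(94): size=2
9. enqueue(39): size=3
10. enqueue(47): size=4
11. enqueue(16): size=4=cap → OVERFLOW (fail)
12. enqueue(32): size=4=cap → OVERFLOW (fail)
13. enqueue(19): size=4=cap → OVERFLOW (fail)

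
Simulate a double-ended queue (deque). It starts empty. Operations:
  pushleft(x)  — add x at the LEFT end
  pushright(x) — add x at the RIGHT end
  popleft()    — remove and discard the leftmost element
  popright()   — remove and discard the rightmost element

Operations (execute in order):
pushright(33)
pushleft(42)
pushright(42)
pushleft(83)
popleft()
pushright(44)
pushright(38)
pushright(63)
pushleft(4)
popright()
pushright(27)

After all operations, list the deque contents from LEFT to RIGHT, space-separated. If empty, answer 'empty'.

Answer: 4 42 33 42 44 38 27

Derivation:
pushright(33): [33]
pushleft(42): [42, 33]
pushright(42): [42, 33, 42]
pushleft(83): [83, 42, 33, 42]
popleft(): [42, 33, 42]
pushright(44): [42, 33, 42, 44]
pushright(38): [42, 33, 42, 44, 38]
pushright(63): [42, 33, 42, 44, 38, 63]
pushleft(4): [4, 42, 33, 42, 44, 38, 63]
popright(): [4, 42, 33, 42, 44, 38]
pushright(27): [4, 42, 33, 42, 44, 38, 27]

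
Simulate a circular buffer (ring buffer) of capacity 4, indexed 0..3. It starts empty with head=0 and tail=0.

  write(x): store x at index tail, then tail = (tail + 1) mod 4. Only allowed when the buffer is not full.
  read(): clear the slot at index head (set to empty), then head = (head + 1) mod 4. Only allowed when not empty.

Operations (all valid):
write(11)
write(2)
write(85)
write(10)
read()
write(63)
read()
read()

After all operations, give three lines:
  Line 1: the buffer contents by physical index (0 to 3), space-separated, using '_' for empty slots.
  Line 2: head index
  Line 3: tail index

write(11): buf=[11 _ _ _], head=0, tail=1, size=1
write(2): buf=[11 2 _ _], head=0, tail=2, size=2
write(85): buf=[11 2 85 _], head=0, tail=3, size=3
write(10): buf=[11 2 85 10], head=0, tail=0, size=4
read(): buf=[_ 2 85 10], head=1, tail=0, size=3
write(63): buf=[63 2 85 10], head=1, tail=1, size=4
read(): buf=[63 _ 85 10], head=2, tail=1, size=3
read(): buf=[63 _ _ 10], head=3, tail=1, size=2

Answer: 63 _ _ 10
3
1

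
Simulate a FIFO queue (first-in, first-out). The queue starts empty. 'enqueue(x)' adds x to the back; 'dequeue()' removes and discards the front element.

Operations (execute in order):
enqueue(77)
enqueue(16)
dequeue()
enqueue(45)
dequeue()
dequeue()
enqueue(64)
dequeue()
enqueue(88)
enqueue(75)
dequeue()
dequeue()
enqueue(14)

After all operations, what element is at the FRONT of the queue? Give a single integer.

enqueue(77): queue = [77]
enqueue(16): queue = [77, 16]
dequeue(): queue = [16]
enqueue(45): queue = [16, 45]
dequeue(): queue = [45]
dequeue(): queue = []
enqueue(64): queue = [64]
dequeue(): queue = []
enqueue(88): queue = [88]
enqueue(75): queue = [88, 75]
dequeue(): queue = [75]
dequeue(): queue = []
enqueue(14): queue = [14]

Answer: 14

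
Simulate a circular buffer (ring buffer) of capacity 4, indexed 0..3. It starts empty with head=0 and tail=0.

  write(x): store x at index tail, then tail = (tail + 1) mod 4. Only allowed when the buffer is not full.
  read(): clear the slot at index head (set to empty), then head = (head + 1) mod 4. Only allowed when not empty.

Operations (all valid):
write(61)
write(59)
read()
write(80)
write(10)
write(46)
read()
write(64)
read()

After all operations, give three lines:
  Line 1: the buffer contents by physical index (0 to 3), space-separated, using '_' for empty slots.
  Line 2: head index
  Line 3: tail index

write(61): buf=[61 _ _ _], head=0, tail=1, size=1
write(59): buf=[61 59 _ _], head=0, tail=2, size=2
read(): buf=[_ 59 _ _], head=1, tail=2, size=1
write(80): buf=[_ 59 80 _], head=1, tail=3, size=2
write(10): buf=[_ 59 80 10], head=1, tail=0, size=3
write(46): buf=[46 59 80 10], head=1, tail=1, size=4
read(): buf=[46 _ 80 10], head=2, tail=1, size=3
write(64): buf=[46 64 80 10], head=2, tail=2, size=4
read(): buf=[46 64 _ 10], head=3, tail=2, size=3

Answer: 46 64 _ 10
3
2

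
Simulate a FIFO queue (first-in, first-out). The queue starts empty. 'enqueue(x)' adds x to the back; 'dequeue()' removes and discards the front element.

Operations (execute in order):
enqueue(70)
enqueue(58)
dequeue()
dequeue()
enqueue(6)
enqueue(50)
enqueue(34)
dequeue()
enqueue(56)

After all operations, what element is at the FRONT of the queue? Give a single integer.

enqueue(70): queue = [70]
enqueue(58): queue = [70, 58]
dequeue(): queue = [58]
dequeue(): queue = []
enqueue(6): queue = [6]
enqueue(50): queue = [6, 50]
enqueue(34): queue = [6, 50, 34]
dequeue(): queue = [50, 34]
enqueue(56): queue = [50, 34, 56]

Answer: 50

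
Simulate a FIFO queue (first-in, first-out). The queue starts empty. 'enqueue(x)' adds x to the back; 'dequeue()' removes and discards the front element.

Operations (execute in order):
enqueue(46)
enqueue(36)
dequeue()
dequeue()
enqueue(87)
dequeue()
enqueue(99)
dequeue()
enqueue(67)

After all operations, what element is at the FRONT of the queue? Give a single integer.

Answer: 67

Derivation:
enqueue(46): queue = [46]
enqueue(36): queue = [46, 36]
dequeue(): queue = [36]
dequeue(): queue = []
enqueue(87): queue = [87]
dequeue(): queue = []
enqueue(99): queue = [99]
dequeue(): queue = []
enqueue(67): queue = [67]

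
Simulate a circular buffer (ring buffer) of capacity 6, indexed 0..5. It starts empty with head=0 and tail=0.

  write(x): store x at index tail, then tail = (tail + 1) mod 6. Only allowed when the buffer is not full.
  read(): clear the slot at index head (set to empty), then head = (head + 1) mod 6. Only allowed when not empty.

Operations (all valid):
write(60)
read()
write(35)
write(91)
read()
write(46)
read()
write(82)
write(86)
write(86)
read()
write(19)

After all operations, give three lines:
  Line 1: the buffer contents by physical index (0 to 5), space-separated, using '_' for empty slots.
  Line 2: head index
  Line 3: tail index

Answer: 86 19 _ _ 82 86
4
2

Derivation:
write(60): buf=[60 _ _ _ _ _], head=0, tail=1, size=1
read(): buf=[_ _ _ _ _ _], head=1, tail=1, size=0
write(35): buf=[_ 35 _ _ _ _], head=1, tail=2, size=1
write(91): buf=[_ 35 91 _ _ _], head=1, tail=3, size=2
read(): buf=[_ _ 91 _ _ _], head=2, tail=3, size=1
write(46): buf=[_ _ 91 46 _ _], head=2, tail=4, size=2
read(): buf=[_ _ _ 46 _ _], head=3, tail=4, size=1
write(82): buf=[_ _ _ 46 82 _], head=3, tail=5, size=2
write(86): buf=[_ _ _ 46 82 86], head=3, tail=0, size=3
write(86): buf=[86 _ _ 46 82 86], head=3, tail=1, size=4
read(): buf=[86 _ _ _ 82 86], head=4, tail=1, size=3
write(19): buf=[86 19 _ _ 82 86], head=4, tail=2, size=4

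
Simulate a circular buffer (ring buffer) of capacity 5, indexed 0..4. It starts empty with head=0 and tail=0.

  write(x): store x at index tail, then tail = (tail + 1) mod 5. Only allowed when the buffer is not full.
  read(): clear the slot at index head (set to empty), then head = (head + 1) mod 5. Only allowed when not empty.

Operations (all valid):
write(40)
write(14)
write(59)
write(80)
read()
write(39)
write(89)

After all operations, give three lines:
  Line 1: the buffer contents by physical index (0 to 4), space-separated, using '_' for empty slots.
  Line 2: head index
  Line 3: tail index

Answer: 89 14 59 80 39
1
1

Derivation:
write(40): buf=[40 _ _ _ _], head=0, tail=1, size=1
write(14): buf=[40 14 _ _ _], head=0, tail=2, size=2
write(59): buf=[40 14 59 _ _], head=0, tail=3, size=3
write(80): buf=[40 14 59 80 _], head=0, tail=4, size=4
read(): buf=[_ 14 59 80 _], head=1, tail=4, size=3
write(39): buf=[_ 14 59 80 39], head=1, tail=0, size=4
write(89): buf=[89 14 59 80 39], head=1, tail=1, size=5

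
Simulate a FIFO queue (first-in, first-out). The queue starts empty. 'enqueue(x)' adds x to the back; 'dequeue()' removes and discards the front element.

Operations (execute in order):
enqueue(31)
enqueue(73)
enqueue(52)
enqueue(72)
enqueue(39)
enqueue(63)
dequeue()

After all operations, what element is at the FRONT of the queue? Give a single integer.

enqueue(31): queue = [31]
enqueue(73): queue = [31, 73]
enqueue(52): queue = [31, 73, 52]
enqueue(72): queue = [31, 73, 52, 72]
enqueue(39): queue = [31, 73, 52, 72, 39]
enqueue(63): queue = [31, 73, 52, 72, 39, 63]
dequeue(): queue = [73, 52, 72, 39, 63]

Answer: 73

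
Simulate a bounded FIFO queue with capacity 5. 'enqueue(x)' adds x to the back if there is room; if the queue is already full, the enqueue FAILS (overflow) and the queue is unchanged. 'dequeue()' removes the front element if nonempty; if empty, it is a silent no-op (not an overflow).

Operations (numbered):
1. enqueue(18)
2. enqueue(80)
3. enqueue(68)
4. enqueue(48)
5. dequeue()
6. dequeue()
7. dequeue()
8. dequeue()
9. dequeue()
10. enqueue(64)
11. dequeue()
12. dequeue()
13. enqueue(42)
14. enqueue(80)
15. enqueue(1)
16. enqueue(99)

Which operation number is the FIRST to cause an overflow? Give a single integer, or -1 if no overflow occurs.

Answer: -1

Derivation:
1. enqueue(18): size=1
2. enqueue(80): size=2
3. enqueue(68): size=3
4. enqueue(48): size=4
5. dequeue(): size=3
6. dequeue(): size=2
7. dequeue(): size=1
8. dequeue(): size=0
9. dequeue(): empty, no-op, size=0
10. enqueue(64): size=1
11. dequeue(): size=0
12. dequeue(): empty, no-op, size=0
13. enqueue(42): size=1
14. enqueue(80): size=2
15. enqueue(1): size=3
16. enqueue(99): size=4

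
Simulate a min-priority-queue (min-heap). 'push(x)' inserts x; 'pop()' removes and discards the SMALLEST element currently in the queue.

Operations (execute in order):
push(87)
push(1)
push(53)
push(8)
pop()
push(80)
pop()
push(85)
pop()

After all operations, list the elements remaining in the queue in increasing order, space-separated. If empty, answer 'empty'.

push(87): heap contents = [87]
push(1): heap contents = [1, 87]
push(53): heap contents = [1, 53, 87]
push(8): heap contents = [1, 8, 53, 87]
pop() → 1: heap contents = [8, 53, 87]
push(80): heap contents = [8, 53, 80, 87]
pop() → 8: heap contents = [53, 80, 87]
push(85): heap contents = [53, 80, 85, 87]
pop() → 53: heap contents = [80, 85, 87]

Answer: 80 85 87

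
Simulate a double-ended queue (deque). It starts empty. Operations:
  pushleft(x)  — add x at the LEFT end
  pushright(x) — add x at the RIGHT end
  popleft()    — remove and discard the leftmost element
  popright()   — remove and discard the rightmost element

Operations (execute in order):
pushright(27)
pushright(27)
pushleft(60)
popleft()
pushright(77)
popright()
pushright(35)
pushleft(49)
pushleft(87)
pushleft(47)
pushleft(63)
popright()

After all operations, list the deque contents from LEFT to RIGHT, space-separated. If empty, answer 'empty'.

Answer: 63 47 87 49 27 27

Derivation:
pushright(27): [27]
pushright(27): [27, 27]
pushleft(60): [60, 27, 27]
popleft(): [27, 27]
pushright(77): [27, 27, 77]
popright(): [27, 27]
pushright(35): [27, 27, 35]
pushleft(49): [49, 27, 27, 35]
pushleft(87): [87, 49, 27, 27, 35]
pushleft(47): [47, 87, 49, 27, 27, 35]
pushleft(63): [63, 47, 87, 49, 27, 27, 35]
popright(): [63, 47, 87, 49, 27, 27]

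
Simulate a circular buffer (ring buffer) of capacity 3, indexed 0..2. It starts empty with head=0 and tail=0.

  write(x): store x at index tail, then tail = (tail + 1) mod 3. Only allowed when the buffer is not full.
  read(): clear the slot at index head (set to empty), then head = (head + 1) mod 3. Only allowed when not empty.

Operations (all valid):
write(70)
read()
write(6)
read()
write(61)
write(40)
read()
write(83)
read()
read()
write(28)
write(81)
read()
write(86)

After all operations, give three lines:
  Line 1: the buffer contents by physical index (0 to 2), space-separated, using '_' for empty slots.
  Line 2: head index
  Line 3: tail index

write(70): buf=[70 _ _], head=0, tail=1, size=1
read(): buf=[_ _ _], head=1, tail=1, size=0
write(6): buf=[_ 6 _], head=1, tail=2, size=1
read(): buf=[_ _ _], head=2, tail=2, size=0
write(61): buf=[_ _ 61], head=2, tail=0, size=1
write(40): buf=[40 _ 61], head=2, tail=1, size=2
read(): buf=[40 _ _], head=0, tail=1, size=1
write(83): buf=[40 83 _], head=0, tail=2, size=2
read(): buf=[_ 83 _], head=1, tail=2, size=1
read(): buf=[_ _ _], head=2, tail=2, size=0
write(28): buf=[_ _ 28], head=2, tail=0, size=1
write(81): buf=[81 _ 28], head=2, tail=1, size=2
read(): buf=[81 _ _], head=0, tail=1, size=1
write(86): buf=[81 86 _], head=0, tail=2, size=2

Answer: 81 86 _
0
2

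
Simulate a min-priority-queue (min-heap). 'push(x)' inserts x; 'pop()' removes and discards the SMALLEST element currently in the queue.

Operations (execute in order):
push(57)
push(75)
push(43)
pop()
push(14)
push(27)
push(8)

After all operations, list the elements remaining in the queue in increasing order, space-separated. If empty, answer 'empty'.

Answer: 8 14 27 57 75

Derivation:
push(57): heap contents = [57]
push(75): heap contents = [57, 75]
push(43): heap contents = [43, 57, 75]
pop() → 43: heap contents = [57, 75]
push(14): heap contents = [14, 57, 75]
push(27): heap contents = [14, 27, 57, 75]
push(8): heap contents = [8, 14, 27, 57, 75]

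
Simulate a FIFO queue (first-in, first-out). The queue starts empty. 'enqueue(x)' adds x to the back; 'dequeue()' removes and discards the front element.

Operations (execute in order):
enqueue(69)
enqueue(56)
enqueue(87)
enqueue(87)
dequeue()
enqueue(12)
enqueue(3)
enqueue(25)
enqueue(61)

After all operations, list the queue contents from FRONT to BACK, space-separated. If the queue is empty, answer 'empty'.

Answer: 56 87 87 12 3 25 61

Derivation:
enqueue(69): [69]
enqueue(56): [69, 56]
enqueue(87): [69, 56, 87]
enqueue(87): [69, 56, 87, 87]
dequeue(): [56, 87, 87]
enqueue(12): [56, 87, 87, 12]
enqueue(3): [56, 87, 87, 12, 3]
enqueue(25): [56, 87, 87, 12, 3, 25]
enqueue(61): [56, 87, 87, 12, 3, 25, 61]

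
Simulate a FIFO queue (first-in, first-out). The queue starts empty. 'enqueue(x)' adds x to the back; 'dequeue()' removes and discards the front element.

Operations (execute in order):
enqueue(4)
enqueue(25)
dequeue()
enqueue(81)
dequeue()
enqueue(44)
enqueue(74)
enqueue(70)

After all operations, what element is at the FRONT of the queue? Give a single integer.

enqueue(4): queue = [4]
enqueue(25): queue = [4, 25]
dequeue(): queue = [25]
enqueue(81): queue = [25, 81]
dequeue(): queue = [81]
enqueue(44): queue = [81, 44]
enqueue(74): queue = [81, 44, 74]
enqueue(70): queue = [81, 44, 74, 70]

Answer: 81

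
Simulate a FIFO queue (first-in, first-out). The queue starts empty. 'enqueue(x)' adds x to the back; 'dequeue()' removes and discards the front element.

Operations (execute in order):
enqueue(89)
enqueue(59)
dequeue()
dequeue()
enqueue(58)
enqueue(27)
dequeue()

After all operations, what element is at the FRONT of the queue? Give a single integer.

enqueue(89): queue = [89]
enqueue(59): queue = [89, 59]
dequeue(): queue = [59]
dequeue(): queue = []
enqueue(58): queue = [58]
enqueue(27): queue = [58, 27]
dequeue(): queue = [27]

Answer: 27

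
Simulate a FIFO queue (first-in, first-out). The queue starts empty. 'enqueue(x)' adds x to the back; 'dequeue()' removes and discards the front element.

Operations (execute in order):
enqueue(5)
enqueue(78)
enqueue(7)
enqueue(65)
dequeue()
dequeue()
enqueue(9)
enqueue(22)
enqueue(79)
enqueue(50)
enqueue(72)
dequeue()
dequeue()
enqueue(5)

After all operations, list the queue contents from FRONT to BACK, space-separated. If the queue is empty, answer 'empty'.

enqueue(5): [5]
enqueue(78): [5, 78]
enqueue(7): [5, 78, 7]
enqueue(65): [5, 78, 7, 65]
dequeue(): [78, 7, 65]
dequeue(): [7, 65]
enqueue(9): [7, 65, 9]
enqueue(22): [7, 65, 9, 22]
enqueue(79): [7, 65, 9, 22, 79]
enqueue(50): [7, 65, 9, 22, 79, 50]
enqueue(72): [7, 65, 9, 22, 79, 50, 72]
dequeue(): [65, 9, 22, 79, 50, 72]
dequeue(): [9, 22, 79, 50, 72]
enqueue(5): [9, 22, 79, 50, 72, 5]

Answer: 9 22 79 50 72 5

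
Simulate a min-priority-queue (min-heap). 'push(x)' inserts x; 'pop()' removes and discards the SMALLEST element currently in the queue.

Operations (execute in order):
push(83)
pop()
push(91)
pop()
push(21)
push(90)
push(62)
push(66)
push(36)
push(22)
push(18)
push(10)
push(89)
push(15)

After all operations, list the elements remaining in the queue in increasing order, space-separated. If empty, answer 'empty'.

Answer: 10 15 18 21 22 36 62 66 89 90

Derivation:
push(83): heap contents = [83]
pop() → 83: heap contents = []
push(91): heap contents = [91]
pop() → 91: heap contents = []
push(21): heap contents = [21]
push(90): heap contents = [21, 90]
push(62): heap contents = [21, 62, 90]
push(66): heap contents = [21, 62, 66, 90]
push(36): heap contents = [21, 36, 62, 66, 90]
push(22): heap contents = [21, 22, 36, 62, 66, 90]
push(18): heap contents = [18, 21, 22, 36, 62, 66, 90]
push(10): heap contents = [10, 18, 21, 22, 36, 62, 66, 90]
push(89): heap contents = [10, 18, 21, 22, 36, 62, 66, 89, 90]
push(15): heap contents = [10, 15, 18, 21, 22, 36, 62, 66, 89, 90]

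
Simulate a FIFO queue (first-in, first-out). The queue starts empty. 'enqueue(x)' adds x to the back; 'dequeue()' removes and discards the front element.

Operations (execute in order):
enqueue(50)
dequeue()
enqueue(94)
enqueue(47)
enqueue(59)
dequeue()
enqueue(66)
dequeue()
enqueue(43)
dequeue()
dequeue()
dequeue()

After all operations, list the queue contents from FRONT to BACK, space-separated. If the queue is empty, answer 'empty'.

Answer: empty

Derivation:
enqueue(50): [50]
dequeue(): []
enqueue(94): [94]
enqueue(47): [94, 47]
enqueue(59): [94, 47, 59]
dequeue(): [47, 59]
enqueue(66): [47, 59, 66]
dequeue(): [59, 66]
enqueue(43): [59, 66, 43]
dequeue(): [66, 43]
dequeue(): [43]
dequeue(): []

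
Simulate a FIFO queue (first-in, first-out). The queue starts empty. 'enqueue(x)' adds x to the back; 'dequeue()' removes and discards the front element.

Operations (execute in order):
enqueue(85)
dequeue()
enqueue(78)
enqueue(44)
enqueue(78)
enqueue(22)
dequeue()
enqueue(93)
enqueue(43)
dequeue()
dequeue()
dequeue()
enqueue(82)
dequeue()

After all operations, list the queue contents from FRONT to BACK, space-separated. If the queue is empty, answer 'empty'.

enqueue(85): [85]
dequeue(): []
enqueue(78): [78]
enqueue(44): [78, 44]
enqueue(78): [78, 44, 78]
enqueue(22): [78, 44, 78, 22]
dequeue(): [44, 78, 22]
enqueue(93): [44, 78, 22, 93]
enqueue(43): [44, 78, 22, 93, 43]
dequeue(): [78, 22, 93, 43]
dequeue(): [22, 93, 43]
dequeue(): [93, 43]
enqueue(82): [93, 43, 82]
dequeue(): [43, 82]

Answer: 43 82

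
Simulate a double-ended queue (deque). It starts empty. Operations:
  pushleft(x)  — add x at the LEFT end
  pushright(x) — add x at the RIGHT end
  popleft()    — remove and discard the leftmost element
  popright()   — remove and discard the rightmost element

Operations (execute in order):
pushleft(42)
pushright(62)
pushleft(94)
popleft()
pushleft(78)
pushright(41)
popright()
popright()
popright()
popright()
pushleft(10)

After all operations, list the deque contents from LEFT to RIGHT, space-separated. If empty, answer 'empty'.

Answer: 10

Derivation:
pushleft(42): [42]
pushright(62): [42, 62]
pushleft(94): [94, 42, 62]
popleft(): [42, 62]
pushleft(78): [78, 42, 62]
pushright(41): [78, 42, 62, 41]
popright(): [78, 42, 62]
popright(): [78, 42]
popright(): [78]
popright(): []
pushleft(10): [10]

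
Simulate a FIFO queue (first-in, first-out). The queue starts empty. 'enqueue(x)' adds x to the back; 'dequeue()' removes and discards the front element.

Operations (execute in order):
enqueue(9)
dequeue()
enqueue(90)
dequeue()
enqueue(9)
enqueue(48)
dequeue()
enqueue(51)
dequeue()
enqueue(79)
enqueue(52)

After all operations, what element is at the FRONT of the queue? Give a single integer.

Answer: 51

Derivation:
enqueue(9): queue = [9]
dequeue(): queue = []
enqueue(90): queue = [90]
dequeue(): queue = []
enqueue(9): queue = [9]
enqueue(48): queue = [9, 48]
dequeue(): queue = [48]
enqueue(51): queue = [48, 51]
dequeue(): queue = [51]
enqueue(79): queue = [51, 79]
enqueue(52): queue = [51, 79, 52]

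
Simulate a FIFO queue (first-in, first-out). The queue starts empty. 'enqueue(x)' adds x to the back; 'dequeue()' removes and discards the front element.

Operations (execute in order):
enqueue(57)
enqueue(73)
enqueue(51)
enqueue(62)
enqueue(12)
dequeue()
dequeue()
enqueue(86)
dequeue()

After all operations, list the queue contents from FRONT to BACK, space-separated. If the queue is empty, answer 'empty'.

enqueue(57): [57]
enqueue(73): [57, 73]
enqueue(51): [57, 73, 51]
enqueue(62): [57, 73, 51, 62]
enqueue(12): [57, 73, 51, 62, 12]
dequeue(): [73, 51, 62, 12]
dequeue(): [51, 62, 12]
enqueue(86): [51, 62, 12, 86]
dequeue(): [62, 12, 86]

Answer: 62 12 86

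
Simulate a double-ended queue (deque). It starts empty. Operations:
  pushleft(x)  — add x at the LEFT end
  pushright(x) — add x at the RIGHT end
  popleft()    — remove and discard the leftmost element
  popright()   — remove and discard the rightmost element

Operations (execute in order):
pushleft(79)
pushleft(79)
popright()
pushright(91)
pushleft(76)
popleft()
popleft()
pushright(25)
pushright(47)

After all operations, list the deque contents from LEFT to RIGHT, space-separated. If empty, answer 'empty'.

Answer: 91 25 47

Derivation:
pushleft(79): [79]
pushleft(79): [79, 79]
popright(): [79]
pushright(91): [79, 91]
pushleft(76): [76, 79, 91]
popleft(): [79, 91]
popleft(): [91]
pushright(25): [91, 25]
pushright(47): [91, 25, 47]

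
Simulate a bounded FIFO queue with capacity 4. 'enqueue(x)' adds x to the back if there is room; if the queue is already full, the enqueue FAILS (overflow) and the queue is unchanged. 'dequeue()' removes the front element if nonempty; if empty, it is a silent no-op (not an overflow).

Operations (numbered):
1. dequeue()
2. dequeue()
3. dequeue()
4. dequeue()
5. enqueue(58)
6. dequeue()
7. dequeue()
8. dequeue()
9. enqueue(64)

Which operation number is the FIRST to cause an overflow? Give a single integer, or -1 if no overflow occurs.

1. dequeue(): empty, no-op, size=0
2. dequeue(): empty, no-op, size=0
3. dequeue(): empty, no-op, size=0
4. dequeue(): empty, no-op, size=0
5. enqueue(58): size=1
6. dequeue(): size=0
7. dequeue(): empty, no-op, size=0
8. dequeue(): empty, no-op, size=0
9. enqueue(64): size=1

Answer: -1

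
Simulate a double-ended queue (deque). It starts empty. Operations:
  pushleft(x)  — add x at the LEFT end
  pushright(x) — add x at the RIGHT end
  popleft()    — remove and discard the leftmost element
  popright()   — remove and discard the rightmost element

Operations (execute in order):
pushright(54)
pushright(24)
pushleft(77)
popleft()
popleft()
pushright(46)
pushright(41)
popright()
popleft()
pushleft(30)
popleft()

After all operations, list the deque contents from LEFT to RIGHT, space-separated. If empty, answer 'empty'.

pushright(54): [54]
pushright(24): [54, 24]
pushleft(77): [77, 54, 24]
popleft(): [54, 24]
popleft(): [24]
pushright(46): [24, 46]
pushright(41): [24, 46, 41]
popright(): [24, 46]
popleft(): [46]
pushleft(30): [30, 46]
popleft(): [46]

Answer: 46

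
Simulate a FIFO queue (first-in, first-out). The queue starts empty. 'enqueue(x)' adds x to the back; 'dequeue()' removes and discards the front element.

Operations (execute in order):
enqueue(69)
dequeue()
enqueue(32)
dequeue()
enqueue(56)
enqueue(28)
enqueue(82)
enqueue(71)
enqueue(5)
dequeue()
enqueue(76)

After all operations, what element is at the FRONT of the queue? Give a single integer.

Answer: 28

Derivation:
enqueue(69): queue = [69]
dequeue(): queue = []
enqueue(32): queue = [32]
dequeue(): queue = []
enqueue(56): queue = [56]
enqueue(28): queue = [56, 28]
enqueue(82): queue = [56, 28, 82]
enqueue(71): queue = [56, 28, 82, 71]
enqueue(5): queue = [56, 28, 82, 71, 5]
dequeue(): queue = [28, 82, 71, 5]
enqueue(76): queue = [28, 82, 71, 5, 76]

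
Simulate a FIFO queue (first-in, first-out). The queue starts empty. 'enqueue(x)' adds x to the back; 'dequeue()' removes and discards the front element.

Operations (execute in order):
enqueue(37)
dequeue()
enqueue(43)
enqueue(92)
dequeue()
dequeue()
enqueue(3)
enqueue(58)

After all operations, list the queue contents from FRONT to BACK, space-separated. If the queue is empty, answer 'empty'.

Answer: 3 58

Derivation:
enqueue(37): [37]
dequeue(): []
enqueue(43): [43]
enqueue(92): [43, 92]
dequeue(): [92]
dequeue(): []
enqueue(3): [3]
enqueue(58): [3, 58]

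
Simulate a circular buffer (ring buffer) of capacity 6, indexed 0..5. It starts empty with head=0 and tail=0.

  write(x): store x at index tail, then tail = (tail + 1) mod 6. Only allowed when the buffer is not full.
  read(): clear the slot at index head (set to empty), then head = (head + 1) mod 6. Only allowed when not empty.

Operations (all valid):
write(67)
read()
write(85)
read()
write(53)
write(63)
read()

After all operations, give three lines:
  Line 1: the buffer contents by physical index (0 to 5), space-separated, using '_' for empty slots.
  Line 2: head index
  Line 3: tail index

write(67): buf=[67 _ _ _ _ _], head=0, tail=1, size=1
read(): buf=[_ _ _ _ _ _], head=1, tail=1, size=0
write(85): buf=[_ 85 _ _ _ _], head=1, tail=2, size=1
read(): buf=[_ _ _ _ _ _], head=2, tail=2, size=0
write(53): buf=[_ _ 53 _ _ _], head=2, tail=3, size=1
write(63): buf=[_ _ 53 63 _ _], head=2, tail=4, size=2
read(): buf=[_ _ _ 63 _ _], head=3, tail=4, size=1

Answer: _ _ _ 63 _ _
3
4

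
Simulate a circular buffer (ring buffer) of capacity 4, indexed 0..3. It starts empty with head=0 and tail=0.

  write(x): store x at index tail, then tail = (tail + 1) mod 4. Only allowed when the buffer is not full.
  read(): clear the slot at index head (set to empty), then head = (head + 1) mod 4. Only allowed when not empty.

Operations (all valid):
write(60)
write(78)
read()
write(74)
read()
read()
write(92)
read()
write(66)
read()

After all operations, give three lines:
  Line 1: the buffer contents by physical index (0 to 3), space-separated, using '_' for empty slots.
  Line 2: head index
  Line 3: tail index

write(60): buf=[60 _ _ _], head=0, tail=1, size=1
write(78): buf=[60 78 _ _], head=0, tail=2, size=2
read(): buf=[_ 78 _ _], head=1, tail=2, size=1
write(74): buf=[_ 78 74 _], head=1, tail=3, size=2
read(): buf=[_ _ 74 _], head=2, tail=3, size=1
read(): buf=[_ _ _ _], head=3, tail=3, size=0
write(92): buf=[_ _ _ 92], head=3, tail=0, size=1
read(): buf=[_ _ _ _], head=0, tail=0, size=0
write(66): buf=[66 _ _ _], head=0, tail=1, size=1
read(): buf=[_ _ _ _], head=1, tail=1, size=0

Answer: _ _ _ _
1
1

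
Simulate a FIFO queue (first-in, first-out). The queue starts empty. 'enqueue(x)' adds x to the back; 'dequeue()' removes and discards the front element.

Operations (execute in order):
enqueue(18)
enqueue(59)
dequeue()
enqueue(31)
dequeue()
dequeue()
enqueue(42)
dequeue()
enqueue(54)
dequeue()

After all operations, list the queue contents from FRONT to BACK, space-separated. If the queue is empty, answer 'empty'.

enqueue(18): [18]
enqueue(59): [18, 59]
dequeue(): [59]
enqueue(31): [59, 31]
dequeue(): [31]
dequeue(): []
enqueue(42): [42]
dequeue(): []
enqueue(54): [54]
dequeue(): []

Answer: empty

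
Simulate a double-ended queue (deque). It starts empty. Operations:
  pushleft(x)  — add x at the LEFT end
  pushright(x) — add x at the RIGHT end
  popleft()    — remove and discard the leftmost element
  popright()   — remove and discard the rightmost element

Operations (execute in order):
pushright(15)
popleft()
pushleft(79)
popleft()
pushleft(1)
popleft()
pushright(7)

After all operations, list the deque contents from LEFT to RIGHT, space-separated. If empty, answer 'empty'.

Answer: 7

Derivation:
pushright(15): [15]
popleft(): []
pushleft(79): [79]
popleft(): []
pushleft(1): [1]
popleft(): []
pushright(7): [7]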